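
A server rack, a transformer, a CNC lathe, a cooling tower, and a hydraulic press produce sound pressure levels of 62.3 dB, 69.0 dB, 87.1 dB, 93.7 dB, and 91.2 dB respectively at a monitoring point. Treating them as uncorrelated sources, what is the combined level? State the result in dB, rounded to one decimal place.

Incoherent sources combine by intensity addition: L_total = 10·log₁₀(Σ 10^(L_i/10)).
Σ 10^(L/10) = 10^(62.3/10) + 10^(69.0/10) + 10^(87.1/10) + 10^(93.7/10) + 10^(91.2/10) = 4.185e+09.
L_total = 10·log₁₀(4.185e+09) = 96.22 dB.

96.2 dB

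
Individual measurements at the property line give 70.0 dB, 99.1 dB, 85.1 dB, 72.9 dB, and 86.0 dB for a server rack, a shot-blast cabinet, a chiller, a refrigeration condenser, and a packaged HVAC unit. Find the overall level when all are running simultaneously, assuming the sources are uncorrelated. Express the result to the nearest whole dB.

For uncorrelated sources the intensities add, so convert each level to linear form, sum, and take 10·log₁₀ of the total.
Σ 10^(L/10) = 10^(70.0/10) + 10^(99.1/10) + 10^(85.1/10) + 10^(72.9/10) + 10^(86.0/10) = 8.880e+09.
L_total = 10·log₁₀(8.880e+09) = 99.48 dB.

99 dB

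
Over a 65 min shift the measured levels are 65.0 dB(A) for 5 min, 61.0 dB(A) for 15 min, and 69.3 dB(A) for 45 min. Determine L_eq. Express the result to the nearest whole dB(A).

68 dB(A)

Weight each interval's intensity by its duration and average over T = 65 min:
Σ tᵢ·10^(Lᵢ/10) = 5·10^(65.0/10) + 15·10^(61.0/10) + 45·10^(69.3/10) = 4.177e+08.
L_eq = 10·log₁₀(4.177e+08/65) = 68.08 dB(A).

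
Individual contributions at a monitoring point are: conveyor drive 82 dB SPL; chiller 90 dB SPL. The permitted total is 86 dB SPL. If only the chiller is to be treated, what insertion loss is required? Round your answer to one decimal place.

6.2 dB

The untreated sources together contribute 10^(82/10) = 1.585e+08, i.e. 82.00 dB SPL.
To meet 86 dB SPL overall, the treated chiller may contribute at most 10^(86/10) − 1.585e+08 = 2.396e+08, i.e. 83.80 dB SPL.
So the chiller must be reduced from 90 to 83.80 dB SPL: IL = 6.20 dB.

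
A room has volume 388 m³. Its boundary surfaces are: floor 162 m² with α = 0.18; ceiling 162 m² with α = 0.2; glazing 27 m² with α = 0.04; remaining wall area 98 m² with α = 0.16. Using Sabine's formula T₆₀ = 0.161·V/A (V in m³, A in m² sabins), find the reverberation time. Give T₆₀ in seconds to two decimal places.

Summing Sᵢαᵢ: 162·0.18 + 162·0.2 + 27·0.04 + 98·0.16 = 78.32 m².
T₆₀ = 0.161 × 388 / 78.32 = 0.798 s.

0.80 s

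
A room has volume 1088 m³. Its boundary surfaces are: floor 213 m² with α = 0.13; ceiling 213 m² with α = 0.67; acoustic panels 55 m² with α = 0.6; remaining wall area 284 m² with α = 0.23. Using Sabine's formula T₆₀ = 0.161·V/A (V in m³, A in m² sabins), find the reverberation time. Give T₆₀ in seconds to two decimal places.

Total absorption A = 213·0.13 + 213·0.67 + 55·0.6 + 284·0.23 = 268.72 m² sabins.
T₆₀ = 0.161·V/A = 0.161·1088/268.72 = 0.652 s.

0.65 s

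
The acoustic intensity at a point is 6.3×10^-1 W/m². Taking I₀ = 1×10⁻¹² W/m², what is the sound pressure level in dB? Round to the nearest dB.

L = 10·log₁₀(I/I₀) = 10·log₁₀(6.3×10^-1/10⁻¹²) = 10·log₁₀(6.3×10^11).
L = 10·(0.7993 + 11) = 117.99 dB.

118 dB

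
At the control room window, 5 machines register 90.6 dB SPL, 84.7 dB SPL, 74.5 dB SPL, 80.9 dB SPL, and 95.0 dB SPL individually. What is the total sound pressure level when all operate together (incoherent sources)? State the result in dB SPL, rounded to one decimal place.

Incoherent sources combine by intensity addition: L_total = 10·log₁₀(Σ 10^(L_i/10)).
Σ 10^(L/10) = 10^(90.6/10) + 10^(84.7/10) + 10^(74.5/10) + 10^(80.9/10) + 10^(95.0/10) = 4.757e+09.
L_total = 10·log₁₀(4.757e+09) = 96.77 dB SPL.

96.8 dB SPL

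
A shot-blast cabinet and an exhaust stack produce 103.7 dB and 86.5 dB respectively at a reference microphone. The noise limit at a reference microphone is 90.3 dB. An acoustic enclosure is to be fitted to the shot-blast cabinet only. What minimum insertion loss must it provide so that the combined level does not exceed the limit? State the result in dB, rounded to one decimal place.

15.7 dB

Everything except the shot-blast cabinet sums to 10^(86.5/10) = 4.467e+08 in linear terms, 86.50 dB.
The limit corresponds to 10^(90.3/10) = 1.072e+09; subtracting the fixed part leaves 6.248e+08 for the shot-blast cabinet, i.e. 87.96 dB.
So the shot-blast cabinet must be reduced from 103.7 to 87.96 dB: IL = 15.74 dB.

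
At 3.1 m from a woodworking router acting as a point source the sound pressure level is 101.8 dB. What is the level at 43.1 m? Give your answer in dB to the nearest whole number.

79 dB

Point-source attenuation: ΔL = 20·log₁₀(r₂/r₁) = 20·log₁₀(43.1/3.1) = 22.862 dB.
L₂ = 101.8 − 20·log₁₀(43.1/3.1) = 101.8 − 22.862 = 78.94 dB.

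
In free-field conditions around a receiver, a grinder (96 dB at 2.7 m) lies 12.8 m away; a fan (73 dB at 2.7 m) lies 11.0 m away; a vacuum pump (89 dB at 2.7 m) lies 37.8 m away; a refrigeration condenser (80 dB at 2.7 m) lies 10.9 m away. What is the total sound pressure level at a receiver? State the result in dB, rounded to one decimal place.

First find each source's level at the receiver (point-source: −20·log₁₀(r/r_ref)), then combine on an intensity basis.
grinder: 96 − 20·log₁₀(12.8/2.7) = 96 − 13.52 = 82.48 dB.
fan: 73 − 20·log₁₀(11.0/2.7) = 73 − 12.20 = 60.80 dB.
vacuum pump: 89 − 20·log₁₀(37.8/2.7) = 89 − 22.92 = 66.08 dB.
refrigeration condenser: 80 − 20·log₁₀(10.9/2.7) = 80 − 12.12 = 67.88 dB.
Σ 10^(L/10) = 1.885e+08 → L_total = 10·log₁₀(1.885e+08) = 82.75 dB.

82.8 dB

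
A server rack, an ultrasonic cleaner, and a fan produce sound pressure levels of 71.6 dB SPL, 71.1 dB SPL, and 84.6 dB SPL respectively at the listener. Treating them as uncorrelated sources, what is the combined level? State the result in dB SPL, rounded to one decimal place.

Incoherent sources combine by intensity addition: L_total = 10·log₁₀(Σ 10^(L_i/10)).
Σ 10^(L/10) = 10^(71.6/10) + 10^(71.1/10) + 10^(84.6/10) = 3.157e+08.
L_total = 10·log₁₀(3.157e+08) = 84.99 dB SPL.

85.0 dB SPL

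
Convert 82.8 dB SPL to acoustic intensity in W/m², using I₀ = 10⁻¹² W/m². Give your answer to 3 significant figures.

0.000191 W/m²

L = 10·log₁₀(I/I₀) ⇒ I = I₀·10^(L/10) = 10⁻¹² × 10^8.28.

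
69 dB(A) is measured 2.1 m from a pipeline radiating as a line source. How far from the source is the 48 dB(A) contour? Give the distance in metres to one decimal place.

264.4 m

The 21.0 dB drop corresponds to a distance ratio of 10^(21.0/10) for a line source.
r₂ = 2.1·10^((69−48)/10) = 2.1·10^(21.0/10) = 264.37 m.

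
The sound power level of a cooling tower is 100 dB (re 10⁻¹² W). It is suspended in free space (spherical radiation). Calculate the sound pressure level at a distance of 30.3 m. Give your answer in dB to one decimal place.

59.4 dB

The power spreads over a sphere of area 4π·r², so L_p = L_w − 10·log₁₀(4π·r²).
4π·r² = 1.154e+04 m², 10·log₁₀ of that is 40.621 dB.
L_p = 100 − 40.621 = 59.38 dB.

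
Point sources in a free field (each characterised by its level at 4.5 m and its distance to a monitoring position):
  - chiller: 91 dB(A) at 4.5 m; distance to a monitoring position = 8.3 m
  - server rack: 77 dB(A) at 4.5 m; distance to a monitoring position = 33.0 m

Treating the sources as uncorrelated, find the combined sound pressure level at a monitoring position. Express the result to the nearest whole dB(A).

86 dB(A)

First find each source's level at the receiver (point-source: −20·log₁₀(r/r_ref)), then combine on an intensity basis.
chiller: 91 − 20·log₁₀(8.3/4.5) = 91 − 5.32 = 85.68 dB(A).
server rack: 77 − 20·log₁₀(33.0/4.5) = 77 − 17.31 = 59.69 dB(A).
Σ 10^(L/10) = 3.710e+08 → L_total = 10·log₁₀(3.710e+08) = 85.69 dB(A).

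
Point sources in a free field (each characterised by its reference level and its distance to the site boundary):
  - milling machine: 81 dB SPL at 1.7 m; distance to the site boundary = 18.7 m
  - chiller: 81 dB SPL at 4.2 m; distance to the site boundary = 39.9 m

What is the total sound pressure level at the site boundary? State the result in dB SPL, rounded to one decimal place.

63.9 dB SPL

First find each source's level at the receiver (point-source: −20·log₁₀(r/r_ref)), then combine on an intensity basis.
milling machine: 81 − 20·log₁₀(18.7/1.7) = 81 − 20.83 = 60.17 dB SPL.
chiller: 81 − 20·log₁₀(39.9/4.2) = 81 − 19.55 = 61.45 dB SPL.
Σ 10^(L/10) = 2.435e+06 → L_total = 10·log₁₀(2.435e+06) = 63.87 dB SPL.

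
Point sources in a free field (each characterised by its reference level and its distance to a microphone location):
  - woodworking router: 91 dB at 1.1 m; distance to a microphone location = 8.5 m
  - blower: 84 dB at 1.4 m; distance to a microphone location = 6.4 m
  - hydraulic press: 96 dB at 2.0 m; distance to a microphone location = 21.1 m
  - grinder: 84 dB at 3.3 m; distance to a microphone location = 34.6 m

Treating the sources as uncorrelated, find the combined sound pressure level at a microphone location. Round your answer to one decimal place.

First find each source's level at the receiver (point-source: −20·log₁₀(r/r_ref)), then combine on an intensity basis.
woodworking router: 91 − 20·log₁₀(8.5/1.1) = 91 − 17.76 = 73.24 dB.
blower: 84 − 20·log₁₀(6.4/1.4) = 84 − 13.20 = 70.80 dB.
hydraulic press: 96 − 20·log₁₀(21.1/2.0) = 96 − 20.47 = 75.53 dB.
grinder: 84 − 20·log₁₀(34.6/3.3) = 84 − 20.41 = 63.59 dB.
Σ 10^(L/10) = 7.116e+07 → L_total = 10·log₁₀(7.116e+07) = 78.52 dB.

78.5 dB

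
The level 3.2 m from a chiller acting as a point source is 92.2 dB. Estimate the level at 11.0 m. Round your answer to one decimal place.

For a point source, L₂ = L₁ − 20·log₁₀(r₂/r₁).
L₂ = 92.2 − 20·log₁₀(11.0/3.2) = 92.2 − 10.725 = 81.48 dB.

81.5 dB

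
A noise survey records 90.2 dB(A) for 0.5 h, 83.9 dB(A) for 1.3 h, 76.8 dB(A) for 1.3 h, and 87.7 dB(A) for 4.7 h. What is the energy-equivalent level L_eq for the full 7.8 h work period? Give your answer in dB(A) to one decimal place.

86.7 dB(A)

L_eq = 10·log₁₀[(1/T)·Σ tᵢ·10^(Lᵢ/10)] with T = 7.8 h.
Σ tᵢ·10^(Lᵢ/10) = 0.5·10^(90.2/10) + 1.3·10^(83.9/10) + 1.3·10^(76.8/10) + 4.7·10^(87.7/10) = 3.672e+09.
L_eq = 10·log₁₀(3.672e+09/7.8) = 86.73 dB(A).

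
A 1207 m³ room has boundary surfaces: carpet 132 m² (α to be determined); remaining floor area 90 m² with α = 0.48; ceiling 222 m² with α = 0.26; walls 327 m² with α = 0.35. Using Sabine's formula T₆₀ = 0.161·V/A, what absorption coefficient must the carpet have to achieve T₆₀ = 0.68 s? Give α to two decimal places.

0.53

Required total absorption A = 0.161·1207/0.68 = 285.77 m².
Absorption from the other surfaces = 90·0.48 + 222·0.26 + 327·0.35 = 215.37 m², so the carpet must supply 70.41 m² over 132 m².
α = 70.41/132 = 0.533.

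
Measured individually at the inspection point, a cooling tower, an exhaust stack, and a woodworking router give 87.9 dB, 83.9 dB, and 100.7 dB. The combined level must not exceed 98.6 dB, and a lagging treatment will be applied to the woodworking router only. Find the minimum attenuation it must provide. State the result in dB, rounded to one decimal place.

Everything except the woodworking router sums to 10^(87.9/10) + 10^(83.9/10) = 8.621e+08 in linear terms, 89.36 dB.
The limit corresponds to 10^(98.6/10) = 7.244e+09; subtracting the fixed part leaves 6.382e+09 for the woodworking router, i.e. 98.05 dB.
Required insertion loss = 100.7 − 98.05 = 2.65 dB.

2.7 dB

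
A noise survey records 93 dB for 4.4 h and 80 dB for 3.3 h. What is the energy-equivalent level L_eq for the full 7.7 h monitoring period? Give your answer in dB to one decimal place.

90.7 dB

The energy average is taken in the linear domain: L_eq = 10·log₁₀[(Σ tᵢ·10^(Lᵢ/10))/T], T = 7.7 h.
Σ tᵢ·10^(Lᵢ/10) = 4.4·10^(93/10) + 3.3·10^(80/10) = 9.109e+09.
L_eq = 10·log₁₀(9.109e+09/7.7) = 90.73 dB.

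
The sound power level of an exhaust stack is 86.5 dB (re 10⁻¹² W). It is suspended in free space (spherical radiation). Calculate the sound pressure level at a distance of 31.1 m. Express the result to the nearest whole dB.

46 dB

The power spreads over a sphere of area 4π·r², so L_p = L_w − 10·log₁₀(4π·r²).
4π·r² = 1.215e+04 m², 10·log₁₀ of that is 40.847 dB.
L_p = 86.5 − 40.847 = 45.65 dB.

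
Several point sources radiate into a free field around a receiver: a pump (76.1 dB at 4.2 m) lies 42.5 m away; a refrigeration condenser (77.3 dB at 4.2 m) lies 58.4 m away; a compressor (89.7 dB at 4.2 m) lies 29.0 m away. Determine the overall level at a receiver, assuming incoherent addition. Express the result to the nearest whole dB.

Propagate each source to the receiver with L = L_ref − 20·log₁₀(r/r_ref), then add intensities.
pump: 76.1 − 20·log₁₀(42.5/4.2) = 76.1 − 20.10 = 56.00 dB.
refrigeration condenser: 77.3 − 20·log₁₀(58.4/4.2) = 77.3 − 22.86 = 54.44 dB.
compressor: 89.7 − 20·log₁₀(29.0/4.2) = 89.7 − 16.78 = 72.92 dB.
Σ 10^(L/10) = 2.025e+07 → L_total = 10·log₁₀(2.025e+07) = 73.06 dB.

73 dB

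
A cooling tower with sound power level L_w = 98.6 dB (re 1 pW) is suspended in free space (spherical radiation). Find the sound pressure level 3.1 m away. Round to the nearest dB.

78 dB

The power spreads over a sphere of area 4π·r², so L_p = L_w − 10·log₁₀(4π·r²).
4π·r² = 120.8 m², 10·log₁₀ of that is 20.819 dB.
L_p = 98.6 − 20.819 = 77.78 dB.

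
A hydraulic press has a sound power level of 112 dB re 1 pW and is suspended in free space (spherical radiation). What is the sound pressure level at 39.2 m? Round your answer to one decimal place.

The power spreads over a sphere of area 4π·r², so L_p = L_w − 10·log₁₀(4π·r²).
4π·r² = 1.931e+04 m², 10·log₁₀ of that is 42.858 dB.
L_p = 112 − 42.858 = 69.14 dB.

69.1 dB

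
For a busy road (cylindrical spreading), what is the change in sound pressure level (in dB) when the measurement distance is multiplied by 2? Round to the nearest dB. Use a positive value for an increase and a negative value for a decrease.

A line source loses 3 dB per doubling of distance; generally ΔL = −10·log₁₀(r₂/r₁).
ΔL = −10·log₁₀(2) = -3.01 dB.

-3 dB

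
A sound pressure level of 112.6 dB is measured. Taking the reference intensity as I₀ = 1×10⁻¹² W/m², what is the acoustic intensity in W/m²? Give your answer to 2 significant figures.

0.18 W/m²

I/I₀ = 10^(112.6/10) = 1.82e+11, so I = 1.82e+11 × 10⁻¹² W/m².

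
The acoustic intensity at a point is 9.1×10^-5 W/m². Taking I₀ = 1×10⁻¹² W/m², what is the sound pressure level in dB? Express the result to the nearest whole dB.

80 dB

Dividing by I₀ shifts the exponent by 12: I/I₀ = 9.1×10^7.
L = 10·(0.9590 + 7) = 79.59 dB.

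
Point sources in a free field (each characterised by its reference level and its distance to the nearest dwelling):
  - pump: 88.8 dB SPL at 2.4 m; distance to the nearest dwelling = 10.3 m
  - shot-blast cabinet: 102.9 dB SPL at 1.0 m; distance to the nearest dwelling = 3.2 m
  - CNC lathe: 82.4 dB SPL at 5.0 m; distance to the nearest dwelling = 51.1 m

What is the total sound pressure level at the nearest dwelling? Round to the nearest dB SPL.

Propagate each source to the receiver with L = L_ref − 20·log₁₀(r/r_ref), then add intensities.
pump: 88.8 − 20·log₁₀(10.3/2.4) = 88.8 − 12.65 = 76.15 dB SPL.
shot-blast cabinet: 102.9 − 20·log₁₀(3.2/1.0) = 102.9 − 10.10 = 92.80 dB SPL.
CNC lathe: 82.4 − 20·log₁₀(51.1/5.0) = 82.4 − 20.19 = 62.21 dB SPL.
Σ 10^(L/10) = 1.947e+09 → L_total = 10·log₁₀(1.947e+09) = 92.89 dB SPL.

93 dB SPL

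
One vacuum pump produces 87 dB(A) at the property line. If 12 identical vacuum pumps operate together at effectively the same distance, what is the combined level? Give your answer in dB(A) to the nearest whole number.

N identical incoherent sources raise the level by 10·log₁₀ N.
L_total = 87 + 10·log₁₀(12) = 87 + 10.792 = 97.79 dB(A).

98 dB(A)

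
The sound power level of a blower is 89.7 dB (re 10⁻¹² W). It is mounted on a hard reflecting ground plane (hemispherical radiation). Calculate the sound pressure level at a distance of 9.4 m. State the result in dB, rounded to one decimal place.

62.3 dB

Free-field hemispherical radiation: L_p = L_w − 10·log₁₀(2π·r²), r = 9.4 m.
2π·r² = 555.2 m², 10·log₁₀ of that is 27.444 dB.
L_p = 89.7 − 27.444 = 62.26 dB.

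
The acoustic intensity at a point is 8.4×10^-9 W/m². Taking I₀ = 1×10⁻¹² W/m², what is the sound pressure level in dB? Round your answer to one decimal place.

39.2 dB

L = 10·log₁₀(I/I₀) = 10·log₁₀(8.4×10^-9/10⁻¹²) = 10·log₁₀(8.4×10^3).
L = 10·(0.9243 + 3) = 39.24 dB.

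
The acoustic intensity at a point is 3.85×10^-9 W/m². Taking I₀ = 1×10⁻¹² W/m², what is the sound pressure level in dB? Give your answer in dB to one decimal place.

I/I₀ = 3.85×10^-9/10⁻¹² = 3.85×10^3, and L = 10·log₁₀(I/I₀).
L = 10·(0.5855 + 3) = 35.85 dB.

35.9 dB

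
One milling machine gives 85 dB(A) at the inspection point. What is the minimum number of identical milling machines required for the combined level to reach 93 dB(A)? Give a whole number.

7

Need L₁ + 10·log₁₀ N ≥ 93, i.e. log₁₀ N ≥ 0.80.
N ≥ 10^(8.0/10) = 6.310, so N = 7.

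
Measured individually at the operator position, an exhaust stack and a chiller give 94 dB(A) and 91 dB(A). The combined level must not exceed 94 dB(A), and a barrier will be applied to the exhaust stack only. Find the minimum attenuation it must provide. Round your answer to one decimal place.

3.0 dB

Everything except the exhaust stack sums to 10^(91/10) = 1.259e+09 in linear terms, 91.00 dB(A).
The limit corresponds to 10^(94/10) = 2.512e+09; subtracting the fixed part leaves 1.253e+09 for the exhaust stack, i.e. 90.98 dB(A).
So the exhaust stack must be reduced from 94 to 90.98 dB(A): IL = 3.02 dB.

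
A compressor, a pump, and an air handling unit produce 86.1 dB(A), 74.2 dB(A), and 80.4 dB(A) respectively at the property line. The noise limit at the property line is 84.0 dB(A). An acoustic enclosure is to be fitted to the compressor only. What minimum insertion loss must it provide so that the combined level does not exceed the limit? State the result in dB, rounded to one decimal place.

5.5 dB

Everything except the compressor sums to 10^(74.2/10) + 10^(80.4/10) = 1.360e+08 in linear terms, 81.33 dB(A).
The limit corresponds to 10^(84.0/10) = 2.512e+08; subtracting the fixed part leaves 1.152e+08 for the compressor, i.e. 80.62 dB(A).
Required insertion loss = 86.1 − 80.62 = 5.48 dB.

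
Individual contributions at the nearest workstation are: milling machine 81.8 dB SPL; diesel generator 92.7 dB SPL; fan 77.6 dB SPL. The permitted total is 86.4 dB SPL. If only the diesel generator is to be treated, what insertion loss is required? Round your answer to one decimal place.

9.1 dB

Fixed contribution from the other sources: Σ 10^(L/10) = 10^(81.8/10) + 10^(77.6/10) = 2.089e+08 (83.20 dB SPL).
To meet 86.4 dB SPL overall, the treated diesel generator may contribute at most 10^(86.4/10) − 2.089e+08 = 2.276e+08, i.e. 83.57 dB SPL.
Required insertion loss = 92.7 − 83.57 = 9.13 dB.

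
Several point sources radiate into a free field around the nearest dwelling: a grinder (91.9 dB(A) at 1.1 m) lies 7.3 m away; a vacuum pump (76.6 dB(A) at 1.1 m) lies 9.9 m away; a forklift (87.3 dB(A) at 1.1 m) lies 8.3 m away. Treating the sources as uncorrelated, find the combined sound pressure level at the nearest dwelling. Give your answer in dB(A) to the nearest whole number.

77 dB(A)

Apply inverse-square spreading to bring every level to the receiver, then sum 10^(L/10).
grinder: 91.9 − 20·log₁₀(7.3/1.1) = 91.9 − 16.44 = 75.46 dB(A).
vacuum pump: 76.6 − 20·log₁₀(9.9/1.1) = 76.6 − 19.08 = 57.52 dB(A).
forklift: 87.3 − 20·log₁₀(8.3/1.1) = 87.3 − 17.55 = 69.75 dB(A).
Σ 10^(L/10) = 4.516e+07 → L_total = 10·log₁₀(4.516e+07) = 76.55 dB(A).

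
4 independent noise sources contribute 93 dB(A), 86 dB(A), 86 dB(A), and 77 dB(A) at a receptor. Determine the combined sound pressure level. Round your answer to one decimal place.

Incoherent sources combine by intensity addition: L_total = 10·log₁₀(Σ 10^(L_i/10)).
Σ 10^(L/10) = 10^(93/10) + 10^(86/10) + 10^(86/10) + 10^(77/10) = 2.842e+09.
L_total = 10·log₁₀(2.842e+09) = 94.54 dB(A).

94.5 dB(A)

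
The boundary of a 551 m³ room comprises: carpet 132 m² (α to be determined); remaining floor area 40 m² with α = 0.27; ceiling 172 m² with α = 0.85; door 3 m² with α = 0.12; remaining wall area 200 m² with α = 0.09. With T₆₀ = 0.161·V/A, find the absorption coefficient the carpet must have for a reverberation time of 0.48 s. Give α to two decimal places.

0.07

A = 0.161·V/T₆₀ = 0.161·551/0.48 = 184.81 m² sabins.
Absorption from the other surfaces = 40·0.27 + 172·0.85 + 3·0.12 + 200·0.09 = 175.36 m², so the carpet must supply 9.45 m² over 132 m².
α = 9.45/132 = 0.072.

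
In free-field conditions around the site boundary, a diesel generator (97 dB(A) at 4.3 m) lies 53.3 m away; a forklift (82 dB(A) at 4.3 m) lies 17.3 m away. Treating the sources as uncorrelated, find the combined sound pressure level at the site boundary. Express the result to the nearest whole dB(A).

Apply inverse-square spreading to bring every level to the receiver, then sum 10^(L/10).
diesel generator: 97 − 20·log₁₀(53.3/4.3) = 97 − 21.87 = 75.13 dB(A).
forklift: 82 − 20·log₁₀(17.3/4.3) = 82 − 12.09 = 69.91 dB(A).
Σ 10^(L/10) = 4.241e+07 → L_total = 10·log₁₀(4.241e+07) = 76.27 dB(A).

76 dB(A)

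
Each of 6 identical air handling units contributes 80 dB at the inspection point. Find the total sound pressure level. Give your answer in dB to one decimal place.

87.8 dB

With 6 equal, uncorrelated contributions the intensity is 6× that of one unit, giving a rise of 10·log₁₀ 6.
L_total = 80 + 10·log₁₀(6) = 80 + 7.782 = 87.78 dB.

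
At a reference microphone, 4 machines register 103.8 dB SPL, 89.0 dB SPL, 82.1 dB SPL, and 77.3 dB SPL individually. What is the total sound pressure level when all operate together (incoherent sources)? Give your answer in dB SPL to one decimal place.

Incoherent sources combine by intensity addition: L_total = 10·log₁₀(Σ 10^(L_i/10)).
Σ 10^(L/10) = 10^(103.8/10) + 10^(89.0/10) + 10^(82.1/10) + 10^(77.3/10) = 2.500e+10.
L_total = 10·log₁₀(2.500e+10) = 103.98 dB SPL.

104.0 dB SPL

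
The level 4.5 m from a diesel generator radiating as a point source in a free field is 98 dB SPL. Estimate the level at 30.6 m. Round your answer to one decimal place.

Spherical spreading from a point source gives a 20·log₁₀(r₂/r₁) drop.
L₂ = 98 − 20·log₁₀(30.6/4.5) = 98 − 16.650 = 81.35 dB SPL.

81.3 dB SPL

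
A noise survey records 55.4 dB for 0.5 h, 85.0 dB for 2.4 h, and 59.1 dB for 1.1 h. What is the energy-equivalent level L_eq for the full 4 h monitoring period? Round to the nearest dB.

83 dB

The energy average is taken in the linear domain: L_eq = 10·log₁₀[(Σ tᵢ·10^(Lᵢ/10))/T], T = 4 h.
Σ tᵢ·10^(Lᵢ/10) = 0.5·10^(55.4/10) + 2.4·10^(85.0/10) + 1.1·10^(59.1/10) = 7.600e+08.
L_eq = 10·log₁₀(7.600e+08/4) = 82.79 dB.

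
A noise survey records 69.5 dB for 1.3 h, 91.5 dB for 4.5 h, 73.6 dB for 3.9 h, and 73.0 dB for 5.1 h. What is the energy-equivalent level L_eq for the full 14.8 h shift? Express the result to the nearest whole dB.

L_eq = 10·log₁₀[(1/T)·Σ tᵢ·10^(Lᵢ/10)] with T = 14.8 h.
Σ tᵢ·10^(Lᵢ/10) = 1.3·10^(69.5/10) + 4.5·10^(91.5/10) + 3.9·10^(73.6/10) + 5.1·10^(73.0/10) = 6.559e+09.
L_eq = 10·log₁₀(6.559e+09/14.8) = 86.47 dB.

86 dB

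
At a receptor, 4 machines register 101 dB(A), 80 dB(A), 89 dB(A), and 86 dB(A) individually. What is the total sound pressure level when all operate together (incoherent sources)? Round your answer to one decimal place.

Incoherent sources combine by intensity addition: L_total = 10·log₁₀(Σ 10^(L_i/10)).
Σ 10^(L/10) = 10^(101/10) + 10^(80/10) + 10^(89/10) + 10^(86/10) = 1.388e+10.
L_total = 10·log₁₀(1.388e+10) = 101.42 dB(A).

101.4 dB(A)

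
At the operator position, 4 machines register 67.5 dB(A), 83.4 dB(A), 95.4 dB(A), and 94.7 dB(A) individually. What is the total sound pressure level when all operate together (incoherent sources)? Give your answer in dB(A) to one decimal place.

For uncorrelated sources the intensities add, so convert each level to linear form, sum, and take 10·log₁₀ of the total.
Σ 10^(L/10) = 10^(67.5/10) + 10^(83.4/10) + 10^(95.4/10) + 10^(94.7/10) = 6.643e+09.
L_total = 10·log₁₀(6.643e+09) = 98.22 dB(A).

98.2 dB(A)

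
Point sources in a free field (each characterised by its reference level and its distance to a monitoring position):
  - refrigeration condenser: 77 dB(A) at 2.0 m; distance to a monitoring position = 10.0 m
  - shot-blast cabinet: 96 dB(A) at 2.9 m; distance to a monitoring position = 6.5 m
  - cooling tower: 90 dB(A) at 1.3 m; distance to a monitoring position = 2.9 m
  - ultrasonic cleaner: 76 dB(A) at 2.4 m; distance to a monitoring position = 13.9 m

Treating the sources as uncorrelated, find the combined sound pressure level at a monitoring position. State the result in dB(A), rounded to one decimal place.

Apply inverse-square spreading to bring every level to the receiver, then sum 10^(L/10).
refrigeration condenser: 77 − 20·log₁₀(10.0/2.0) = 77 − 13.98 = 63.02 dB(A).
shot-blast cabinet: 96 − 20·log₁₀(6.5/2.9) = 96 − 7.01 = 88.99 dB(A).
cooling tower: 90 − 20·log₁₀(2.9/1.3) = 90 − 6.97 = 83.03 dB(A).
ultrasonic cleaner: 76 − 20·log₁₀(13.9/2.4) = 76 − 15.26 = 60.74 dB(A).
Σ 10^(L/10) = 9.966e+08 → L_total = 10·log₁₀(9.966e+08) = 89.99 dB(A).

90.0 dB(A)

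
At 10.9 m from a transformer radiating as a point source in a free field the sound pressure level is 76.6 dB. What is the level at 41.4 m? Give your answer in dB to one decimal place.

Spherical spreading from a point source gives a 20·log₁₀(r₂/r₁) drop.
L₂ = 76.6 − 20·log₁₀(41.4/10.9) = 76.6 − 11.591 = 65.01 dB.

65.0 dB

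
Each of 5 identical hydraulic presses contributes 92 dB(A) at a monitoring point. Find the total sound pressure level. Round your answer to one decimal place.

N identical incoherent sources raise the level by 10·log₁₀ N.
L_total = 92 + 10·log₁₀(5) = 92 + 6.990 = 98.99 dB(A).

99.0 dB(A)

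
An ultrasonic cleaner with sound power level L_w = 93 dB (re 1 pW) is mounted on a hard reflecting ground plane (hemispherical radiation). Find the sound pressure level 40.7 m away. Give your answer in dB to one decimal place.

52.8 dB

Free-field hemispherical radiation: L_p = L_w − 10·log₁₀(2π·r²), r = 40.7 m.
2π·r² = 1.041e+04 m², 10·log₁₀ of that is 40.174 dB.
L_p = 93 − 40.174 = 52.83 dB.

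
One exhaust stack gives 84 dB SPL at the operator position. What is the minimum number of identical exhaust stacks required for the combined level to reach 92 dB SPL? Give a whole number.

7

N identical sources give L₁ + 10·log₁₀ N, so require 10·log₁₀ N ≥ 92 − 84 = 8.0 dB.
N ≥ 10^(8.0/10) = 6.310, so N = 7.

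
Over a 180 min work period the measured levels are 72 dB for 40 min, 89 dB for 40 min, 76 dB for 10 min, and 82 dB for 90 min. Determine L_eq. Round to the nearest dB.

84 dB

L_eq = 10·log₁₀[(1/T)·Σ tᵢ·10^(Lᵢ/10)] with T = 180 min.
Σ tᵢ·10^(Lᵢ/10) = 40·10^(72/10) + 40·10^(89/10) + 10·10^(76/10) + 90·10^(82/10) = 4.707e+10.
L_eq = 10·log₁₀(4.707e+10/180) = 84.17 dB.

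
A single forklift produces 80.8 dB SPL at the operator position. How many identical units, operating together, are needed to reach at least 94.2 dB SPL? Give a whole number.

The shortfall is 94.2 − 80.8 = 13.4 dB, and N units add 10·log₁₀ N, so need 10·log₁₀ N ≥ 13.4.
N ≥ 10^(13.4/10) = 21.878, so N = 22.

22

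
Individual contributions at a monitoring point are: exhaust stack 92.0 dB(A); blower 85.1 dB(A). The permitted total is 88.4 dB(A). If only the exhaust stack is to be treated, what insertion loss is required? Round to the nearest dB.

6 dB

Fixed contribution from the other source: Σ 10^(L/10) = 10^(85.1/10) = 3.236e+08 (85.10 dB(A)).
The limit corresponds to 10^(88.4/10) = 6.918e+08; subtracting the fixed part leaves 3.682e+08 for the exhaust stack, i.e. 85.66 dB(A).
So the exhaust stack must be reduced from 92.0 to 85.66 dB(A): IL = 6.34 dB.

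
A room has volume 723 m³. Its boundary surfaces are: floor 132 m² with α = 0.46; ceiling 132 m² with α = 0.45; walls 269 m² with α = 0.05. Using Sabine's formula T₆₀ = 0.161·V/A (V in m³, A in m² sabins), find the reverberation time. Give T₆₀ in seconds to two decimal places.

A = Σ Sᵢαᵢ = 132·0.46 + 132·0.45 + 269·0.05 = 133.57 m².
T₆₀ = 0.161 × 723 / 133.57 = 0.871 s.

0.87 s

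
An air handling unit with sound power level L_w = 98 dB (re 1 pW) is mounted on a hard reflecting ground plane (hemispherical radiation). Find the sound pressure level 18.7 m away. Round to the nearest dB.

65 dB

Free-field hemispherical radiation: L_p = L_w − 10·log₁₀(2π·r²), r = 18.7 m.
2π·r² = 2197 m², 10·log₁₀ of that is 33.419 dB.
L_p = 98 − 33.419 = 64.58 dB.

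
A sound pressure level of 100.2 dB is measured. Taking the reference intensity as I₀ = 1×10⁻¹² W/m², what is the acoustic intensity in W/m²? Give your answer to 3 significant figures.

0.0105 W/m²

I/I₀ = 10^(100.2/10) = 1.047e+10, so I = 1.047e+10 × 10⁻¹² W/m².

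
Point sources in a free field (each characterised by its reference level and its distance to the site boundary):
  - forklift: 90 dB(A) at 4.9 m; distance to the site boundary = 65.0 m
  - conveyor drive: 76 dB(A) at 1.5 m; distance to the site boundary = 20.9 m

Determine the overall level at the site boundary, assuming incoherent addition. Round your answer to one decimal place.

Apply inverse-square spreading to bring every level to the receiver, then sum 10^(L/10).
forklift: 90 − 20·log₁₀(65.0/4.9) = 90 − 22.45 = 67.55 dB(A).
conveyor drive: 76 − 20·log₁₀(20.9/1.5) = 76 − 22.88 = 53.12 dB(A).
Σ 10^(L/10) = 5.888e+06 → L_total = 10·log₁₀(5.888e+06) = 67.70 dB(A).

67.7 dB(A)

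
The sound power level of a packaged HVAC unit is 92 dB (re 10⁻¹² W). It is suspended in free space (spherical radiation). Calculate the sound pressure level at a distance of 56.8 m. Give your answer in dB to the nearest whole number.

46 dB

L_p = L_w − 10·log₁₀(4π·r²) with r = 56.8 m.
4π·r² = 4.054e+04 m², 10·log₁₀ of that is 46.079 dB.
L_p = 92 − 46.079 = 45.92 dB.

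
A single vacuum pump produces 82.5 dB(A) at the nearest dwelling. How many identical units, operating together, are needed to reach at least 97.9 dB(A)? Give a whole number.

Need L₁ + 10·log₁₀ N ≥ 97.9, i.e. log₁₀ N ≥ 1.54.
N ≥ 10^(15.4/10) = 34.674, so N = 35.

35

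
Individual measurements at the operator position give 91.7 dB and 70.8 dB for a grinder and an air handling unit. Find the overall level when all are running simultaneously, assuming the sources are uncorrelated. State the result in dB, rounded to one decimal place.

91.7 dB

For uncorrelated sources the intensities add, so convert each level to linear form, sum, and take 10·log₁₀ of the total.
Σ 10^(L/10) = 10^(91.7/10) + 10^(70.8/10) = 1.491e+09.
L_total = 10·log₁₀(1.491e+09) = 91.74 dB.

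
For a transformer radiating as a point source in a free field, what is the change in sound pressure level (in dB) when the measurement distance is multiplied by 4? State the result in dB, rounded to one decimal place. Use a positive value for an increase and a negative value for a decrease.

With spherical spreading the level changes by −20·log₁₀(r₂/r₁).
ΔL = −20·log₁₀(4) = -12.04 dB.

-12.0 dB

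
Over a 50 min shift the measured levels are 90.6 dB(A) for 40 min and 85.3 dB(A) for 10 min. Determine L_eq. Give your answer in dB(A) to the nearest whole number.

L_eq = 10·log₁₀[(1/T)·Σ tᵢ·10^(Lᵢ/10)] with T = 50 min.
Σ tᵢ·10^(Lᵢ/10) = 40·10^(90.6/10) + 10·10^(85.3/10) = 4.931e+10.
L_eq = 10·log₁₀(4.931e+10/50) = 89.94 dB(A).

90 dB(A)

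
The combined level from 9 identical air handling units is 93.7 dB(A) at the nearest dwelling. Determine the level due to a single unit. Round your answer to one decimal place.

84.2 dB(A)

Dividing the total intensity by 9 lowers the level by 10·log₁₀ 9 = 9.542 dB: L₁ = 93.7 − 9.542.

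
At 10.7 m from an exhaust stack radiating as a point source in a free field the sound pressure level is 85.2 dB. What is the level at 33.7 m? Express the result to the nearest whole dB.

Point-source attenuation: ΔL = 20·log₁₀(r₂/r₁) = 20·log₁₀(33.7/10.7) = 9.965 dB.
L₂ = 85.2 − 20·log₁₀(33.7/10.7) = 85.2 − 9.965 = 75.24 dB.

75 dB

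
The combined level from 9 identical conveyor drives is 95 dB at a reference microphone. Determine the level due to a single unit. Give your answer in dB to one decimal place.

85.5 dB

9 equal contributions raise the level by 10·log₁₀ 9 = 9.542 dB, so each unit alone gives 95 − 9.542.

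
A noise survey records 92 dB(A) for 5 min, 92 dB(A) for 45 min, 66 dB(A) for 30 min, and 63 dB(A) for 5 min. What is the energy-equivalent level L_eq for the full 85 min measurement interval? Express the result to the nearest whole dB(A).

90 dB(A)

The energy average is taken in the linear domain: L_eq = 10·log₁₀[(Σ tᵢ·10^(Lᵢ/10))/T], T = 85 min.
Σ tᵢ·10^(Lᵢ/10) = 5·10^(92/10) + 45·10^(92/10) + 30·10^(66/10) + 5·10^(63/10) = 7.937e+10.
L_eq = 10·log₁₀(7.937e+10/85) = 89.70 dB(A).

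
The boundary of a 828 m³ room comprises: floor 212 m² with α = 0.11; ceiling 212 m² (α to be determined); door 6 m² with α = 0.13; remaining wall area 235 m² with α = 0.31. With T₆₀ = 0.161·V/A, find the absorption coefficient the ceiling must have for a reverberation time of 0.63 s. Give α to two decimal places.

Required total absorption A = 0.161·828/0.63 = 211.60 m².
Absorption from the other surfaces = 212·0.11 + 6·0.13 + 235·0.31 = 96.95 m², so the ceiling must supply 114.65 m² over 212 m².
α = 114.65/212 = 0.541.

0.54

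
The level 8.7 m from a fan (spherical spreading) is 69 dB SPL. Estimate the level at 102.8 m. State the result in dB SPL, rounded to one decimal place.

47.6 dB SPL

For a point source, L₂ = L₁ − 20·log₁₀(r₂/r₁).
L₂ = 69 − 20·log₁₀(102.8/8.7) = 69 − 21.449 = 47.55 dB SPL.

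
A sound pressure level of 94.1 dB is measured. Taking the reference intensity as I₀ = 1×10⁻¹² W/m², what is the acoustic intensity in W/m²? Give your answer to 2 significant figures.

I/I₀ = 10^(94.1/10) = 2.57e+09, so I = 2.57e+09 × 10⁻¹² W/m².

0.0026 W/m²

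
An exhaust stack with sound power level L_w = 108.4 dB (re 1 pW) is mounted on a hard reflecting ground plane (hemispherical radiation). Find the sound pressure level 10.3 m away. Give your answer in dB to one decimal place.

80.2 dB

The power spreads over a hemisphere of area 2π·r², so L_p = L_w − 10·log₁₀(2π·r²).
2π·r² = 666.6 m², 10·log₁₀ of that is 28.239 dB.
L_p = 108.4 − 28.239 = 80.16 dB.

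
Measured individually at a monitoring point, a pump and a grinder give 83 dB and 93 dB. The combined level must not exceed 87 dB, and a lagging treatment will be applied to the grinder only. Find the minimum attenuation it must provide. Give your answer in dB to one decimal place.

8.2 dB

Fixed contribution from the other source: Σ 10^(L/10) = 10^(83/10) = 1.995e+08 (83.00 dB).
To meet 87 dB overall, the treated grinder may contribute at most 10^(87/10) − 1.995e+08 = 3.017e+08, i.e. 84.80 dB.
So the grinder must be reduced from 93 to 84.80 dB: IL = 8.20 dB.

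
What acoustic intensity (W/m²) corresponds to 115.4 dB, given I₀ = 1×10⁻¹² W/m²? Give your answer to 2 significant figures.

I = I₀·10^(L/10) = 10⁻¹² × 10^(115.4/10) = 10^(-0.460).

0.35 W/m²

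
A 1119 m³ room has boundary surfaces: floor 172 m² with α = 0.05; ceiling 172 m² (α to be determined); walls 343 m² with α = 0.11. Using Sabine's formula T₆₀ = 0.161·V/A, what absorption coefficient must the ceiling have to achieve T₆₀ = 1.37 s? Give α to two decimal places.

From T₆₀ = 0.161·V/A, the target T₆₀ = 1.37 s needs A = 0.161·1119/1.37 = 131.50 m².
Absorption from the other surfaces = 172·0.05 + 343·0.11 = 46.33 m², so the ceiling must supply 85.17 m² over 172 m².
α = 85.17/172 = 0.495.

0.50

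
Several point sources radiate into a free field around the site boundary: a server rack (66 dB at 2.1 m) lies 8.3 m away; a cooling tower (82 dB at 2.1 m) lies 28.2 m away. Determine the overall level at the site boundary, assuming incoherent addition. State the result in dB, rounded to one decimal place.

60.5 dB

Apply inverse-square spreading to bring every level to the receiver, then sum 10^(L/10).
server rack: 66 − 20·log₁₀(8.3/2.1) = 66 − 11.94 = 54.06 dB.
cooling tower: 82 − 20·log₁₀(28.2/2.1) = 82 − 22.56 = 59.44 dB.
Σ 10^(L/10) = 1.134e+06 → L_total = 10·log₁₀(1.134e+06) = 60.55 dB.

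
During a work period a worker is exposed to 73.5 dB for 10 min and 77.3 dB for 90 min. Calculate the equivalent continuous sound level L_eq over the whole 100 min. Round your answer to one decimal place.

77.0 dB

Weight each interval's intensity by its duration and average over T = 100 min:
Σ tᵢ·10^(Lᵢ/10) = 10·10^(73.5/10) + 90·10^(77.3/10) = 5.057e+09.
L_eq = 10·log₁₀(5.057e+09/100) = 77.04 dB.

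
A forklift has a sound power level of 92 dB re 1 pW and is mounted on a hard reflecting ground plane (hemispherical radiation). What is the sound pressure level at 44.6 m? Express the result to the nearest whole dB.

51 dB

Free-field hemispherical radiation: L_p = L_w − 10·log₁₀(2π·r²), r = 44.6 m.
2π·r² = 1.25e+04 m², 10·log₁₀ of that is 40.968 dB.
L_p = 92 − 40.968 = 51.03 dB.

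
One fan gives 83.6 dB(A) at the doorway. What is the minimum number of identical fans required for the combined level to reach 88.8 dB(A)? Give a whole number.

4

The shortfall is 88.8 − 83.6 = 5.2 dB, and N units add 10·log₁₀ N, so need 10·log₁₀ N ≥ 5.2.
N ≥ 10^(5.2/10) = 3.311, so N = 4.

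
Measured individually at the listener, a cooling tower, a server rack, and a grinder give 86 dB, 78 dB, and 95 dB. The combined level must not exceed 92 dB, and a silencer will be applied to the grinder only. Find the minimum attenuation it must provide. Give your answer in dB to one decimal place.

Everything except the grinder sums to 10^(86/10) + 10^(78/10) = 4.612e+08 in linear terms, 86.64 dB.
The limit corresponds to 10^(92/10) = 1.585e+09; subtracting the fixed part leaves 1.124e+09 for the grinder, i.e. 90.51 dB.
Required insertion loss = 95 − 90.51 = 4.49 dB.

4.5 dB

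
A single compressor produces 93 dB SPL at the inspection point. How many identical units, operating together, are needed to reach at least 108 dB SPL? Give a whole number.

Need L₁ + 10·log₁₀ N ≥ 108, i.e. log₁₀ N ≥ 1.50.
N ≥ 10^(15.0/10) = 31.623, so N = 32.

32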